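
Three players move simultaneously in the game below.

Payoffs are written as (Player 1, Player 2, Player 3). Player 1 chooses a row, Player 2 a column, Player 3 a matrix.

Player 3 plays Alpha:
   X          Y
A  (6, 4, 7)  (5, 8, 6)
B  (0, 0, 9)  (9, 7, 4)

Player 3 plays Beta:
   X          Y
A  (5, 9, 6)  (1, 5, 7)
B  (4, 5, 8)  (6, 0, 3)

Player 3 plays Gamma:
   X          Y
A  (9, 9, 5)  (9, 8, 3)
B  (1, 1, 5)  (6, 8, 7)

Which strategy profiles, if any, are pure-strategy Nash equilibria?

No pure-strategy Nash equilibrium.

Player 1 against (X, Alpha): payoffs 6, 0 → best response A.
Player 1 against (X, Beta): payoffs 5, 4 → best response A.
Player 1 against (X, Gamma): payoffs 9, 1 → best response A.
Player 1 against (Y, Alpha): payoffs 5, 9 → best response B.
Player 1 against (Y, Beta): payoffs 1, 6 → best response B.
Player 1 against (Y, Gamma): payoffs 9, 6 → best response A.
Player 2 against (A, Alpha): payoffs 4, 8 → best response Y.
Player 2 against (A, Beta): payoffs 9, 5 → best response X.
Player 2 against (A, Gamma): payoffs 9, 8 → best response X.
Player 2 against (B, Alpha): payoffs 0, 7 → best response Y.
Player 2 against (B, Beta): payoffs 5, 0 → best response X.
Player 2 against (B, Gamma): payoffs 1, 8 → best response Y.
Player 3 against (A, X): payoffs 7, 6, 5 → best response Alpha.
Player 3 against (A, Y): payoffs 6, 7, 3 → best response Beta.
Player 3 against (B, X): payoffs 9, 8, 5 → best response Alpha.
Player 3 against (B, Y): payoffs 4, 3, 7 → best response Gamma.
No profile is a mutual best response for all players.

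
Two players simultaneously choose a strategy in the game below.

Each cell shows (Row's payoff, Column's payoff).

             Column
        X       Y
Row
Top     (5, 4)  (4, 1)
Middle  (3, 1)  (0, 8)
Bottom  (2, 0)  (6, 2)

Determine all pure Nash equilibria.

For each player, find the best response to each opponent profile; mutual best responses are the pure NE.
Row against X: payoffs 5, 3, 2 → best response Top.
Row against Y: payoffs 4, 0, 6 → best response Bottom.
Column against Top: payoffs 4, 1 → best response X.
Column against Middle: payoffs 1, 8 → best response Y.
Column against Bottom: payoffs 0, 2 → best response Y.
Mutual best responses: (Top, X); (Bottom, Y).

(Top, X); (Bottom, Y)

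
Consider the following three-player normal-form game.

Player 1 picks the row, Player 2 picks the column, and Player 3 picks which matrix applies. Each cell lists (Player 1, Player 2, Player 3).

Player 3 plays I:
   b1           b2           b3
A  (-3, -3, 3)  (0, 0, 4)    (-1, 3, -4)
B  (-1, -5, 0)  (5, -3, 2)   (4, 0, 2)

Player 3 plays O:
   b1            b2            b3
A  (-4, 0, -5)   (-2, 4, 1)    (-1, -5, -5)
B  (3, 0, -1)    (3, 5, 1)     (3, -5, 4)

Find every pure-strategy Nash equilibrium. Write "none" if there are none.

Player 1 against (b1, I): payoffs -3, -1 → best response B.
Player 1 against (b1, O): payoffs -4, 3 → best response B.
Player 1 against (b2, I): payoffs 0, 5 → best response B.
Player 1 against (b2, O): payoffs -2, 3 → best response B.
Player 1 against (b3, I): payoffs -1, 4 → best response B.
Player 1 against (b3, O): payoffs -1, 3 → best response B.
Player 2 against (A, I): payoffs -3, 0, 3 → best response b3.
Player 2 against (A, O): payoffs 0, 4, -5 → best response b2.
Player 2 against (B, I): payoffs -5, -3, 0 → best response b3.
Player 2 against (B, O): payoffs 0, 5, -5 → best response b2.
Player 3 against (A, b1): payoffs 3, -5 → best response I.
Player 3 against (A, b2): payoffs 4, 1 → best response I.
Player 3 against (A, b3): payoffs -4, -5 → best response I.
Player 3 against (B, b1): payoffs 0, -1 → best response I.
Player 3 against (B, b2): payoffs 2, 1 → best response I.
Player 3 against (B, b3): payoffs 2, 4 → best response O.
No profile is a mutual best response for all players.

No pure-strategy Nash equilibrium.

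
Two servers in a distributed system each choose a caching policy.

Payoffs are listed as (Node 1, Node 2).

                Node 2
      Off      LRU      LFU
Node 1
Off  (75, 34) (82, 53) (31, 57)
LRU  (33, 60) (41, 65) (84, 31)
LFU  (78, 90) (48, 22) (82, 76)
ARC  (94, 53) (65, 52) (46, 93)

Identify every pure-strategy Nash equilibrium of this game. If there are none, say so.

none

Mark each player's best response to every combination of opponents' strategies; a profile where every player is best-responding is a pure Nash equilibrium.
Node 1 against Off: payoffs 75, 33, 78, 94 → best response ARC.
Node 1 against LRU: payoffs 82, 41, 48, 65 → best response Off.
Node 1 against LFU: payoffs 31, 84, 82, 46 → best response LRU.
Node 2 against Off: payoffs 34, 53, 57 → best response LFU.
Node 2 against LRU: payoffs 60, 65, 31 → best response LRU.
Node 2 against LFU: payoffs 90, 22, 76 → best response Off.
Node 2 against ARC: payoffs 53, 52, 93 → best response LFU.
No profile is a mutual best response for all players.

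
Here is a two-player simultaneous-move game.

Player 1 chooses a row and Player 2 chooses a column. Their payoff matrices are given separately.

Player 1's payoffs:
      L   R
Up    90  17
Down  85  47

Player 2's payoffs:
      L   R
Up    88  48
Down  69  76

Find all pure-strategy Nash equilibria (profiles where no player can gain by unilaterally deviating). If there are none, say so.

Player 1 against L: payoffs 90, 85 → best response Up.
Player 1 against R: payoffs 17, 47 → best response Down.
Player 2 against Up: payoffs 88, 48 → best response L.
Player 2 against Down: payoffs 69, 76 → best response R.
Mutual best responses: (Up, L); (Down, R).

(Up, L) and (Down, R)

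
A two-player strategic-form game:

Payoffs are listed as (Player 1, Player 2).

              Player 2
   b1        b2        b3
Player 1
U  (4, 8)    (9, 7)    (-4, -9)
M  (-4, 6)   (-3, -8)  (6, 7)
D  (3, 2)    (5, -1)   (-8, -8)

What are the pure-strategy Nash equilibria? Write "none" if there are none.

Player 1 against b1: payoffs 4, -4, 3 → best response U.
Player 1 against b2: payoffs 9, -3, 5 → best response U.
Player 1 against b3: payoffs -4, 6, -8 → best response M.
Player 2 against U: payoffs 8, 7, -9 → best response b1.
Player 2 against M: payoffs 6, -8, 7 → best response b3.
Player 2 against D: payoffs 2, -1, -8 → best response b1.
Mutual best responses: (U, b1); (M, b3).

(U, b1); (M, b3)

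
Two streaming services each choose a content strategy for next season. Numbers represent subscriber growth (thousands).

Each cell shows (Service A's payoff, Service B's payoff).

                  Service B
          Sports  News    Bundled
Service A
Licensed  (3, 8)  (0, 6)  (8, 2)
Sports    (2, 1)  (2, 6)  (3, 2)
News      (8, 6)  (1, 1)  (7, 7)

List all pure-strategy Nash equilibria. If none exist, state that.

For each player, find the best response to each opponent profile; mutual best responses are the pure NE.
Service A against Sports: payoffs 3, 2, 8 → best response News.
Service A against News: payoffs 0, 2, 1 → best response Sports.
Service A against Bundled: payoffs 8, 3, 7 → best response Licensed.
Service B against Licensed: payoffs 8, 6, 2 → best response Sports.
Service B against Sports: payoffs 1, 6, 2 → best response News.
Service B against News: payoffs 6, 1, 7 → best response Bundled.
Mutual best responses: (Sports, News).

(Sports, News)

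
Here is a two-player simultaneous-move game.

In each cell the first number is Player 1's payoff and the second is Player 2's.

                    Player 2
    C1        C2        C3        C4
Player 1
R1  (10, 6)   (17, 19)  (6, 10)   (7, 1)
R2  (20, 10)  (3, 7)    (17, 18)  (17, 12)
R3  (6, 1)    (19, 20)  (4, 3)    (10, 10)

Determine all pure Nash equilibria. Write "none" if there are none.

(R2, C3); (R3, C2)

Check each profile: it is a Nash equilibrium iff no player can strictly gain by switching unilaterally.
(R1, C1): Player 1 can switch to R2 (10 → 20). Not NE.
(R1, C2): Player 1 can switch to R3 (17 → 19). Not NE.
(R1, C3): Player 1 can switch to R2 (6 → 17). Not NE.
(R1, C4): Player 1 can switch to R2 (7 → 17). Not NE.
(R2, C1): Player 2 can switch to C3 (10 → 18). Not NE.
(R2, C2): Player 1 can switch to R1 (3 → 17). Not NE.
(R2, C3): Player 1 gets 17, best alternative 6; Player 2 gets 18, best alternative 12. No profitable deviation — NE.
(R2, C4): Player 2 can switch to C3 (12 → 18). Not NE.
(R3, C1): Player 1 can switch to R1 (6 → 10). Not NE.
(R3, C2): Player 1 gets 19, best alternative 17; Player 2 gets 20, best alternative 10. No profitable deviation — NE.
(R3, C3): Player 1 can switch to R1 (4 → 6). Not NE.
(R3, C4): Player 1 can switch to R2 (10 → 17). Not NE.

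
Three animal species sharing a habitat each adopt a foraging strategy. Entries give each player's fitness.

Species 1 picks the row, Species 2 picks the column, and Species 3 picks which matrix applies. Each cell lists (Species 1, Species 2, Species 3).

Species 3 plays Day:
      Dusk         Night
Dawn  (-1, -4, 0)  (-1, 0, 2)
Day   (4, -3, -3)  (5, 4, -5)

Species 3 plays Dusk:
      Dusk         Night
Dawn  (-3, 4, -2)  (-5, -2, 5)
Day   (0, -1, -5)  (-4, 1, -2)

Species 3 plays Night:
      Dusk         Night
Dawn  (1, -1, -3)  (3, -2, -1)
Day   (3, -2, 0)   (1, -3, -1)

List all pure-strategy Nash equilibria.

The unique pure-strategy Nash equilibrium is (Day, Dusk, Night).

Species 1 against (Dusk, Day): payoffs -1, 4 → best response Day.
Species 1 against (Dusk, Dusk): payoffs -3, 0 → best response Day.
Species 1 against (Dusk, Night): payoffs 1, 3 → best response Day.
Species 1 against (Night, Day): payoffs -1, 5 → best response Day.
Species 1 against (Night, Dusk): payoffs -5, -4 → best response Day.
Species 1 against (Night, Night): payoffs 3, 1 → best response Dawn.
Species 2 against (Dawn, Day): payoffs -4, 0 → best response Night.
Species 2 against (Dawn, Dusk): payoffs 4, -2 → best response Dusk.
Species 2 against (Dawn, Night): payoffs -1, -2 → best response Dusk.
Species 2 against (Day, Day): payoffs -3, 4 → best response Night.
Species 2 against (Day, Dusk): payoffs -1, 1 → best response Night.
Species 2 against (Day, Night): payoffs -2, -3 → best response Dusk.
Species 3 against (Dawn, Dusk): payoffs 0, -2, -3 → best response Day.
Species 3 against (Dawn, Night): payoffs 2, 5, -1 → best response Dusk.
Species 3 against (Day, Dusk): payoffs -3, -5, 0 → best response Night.
Species 3 against (Day, Night): payoffs -5, -2, -1 → best response Night.
Mutual best responses: (Day, Dusk, Night).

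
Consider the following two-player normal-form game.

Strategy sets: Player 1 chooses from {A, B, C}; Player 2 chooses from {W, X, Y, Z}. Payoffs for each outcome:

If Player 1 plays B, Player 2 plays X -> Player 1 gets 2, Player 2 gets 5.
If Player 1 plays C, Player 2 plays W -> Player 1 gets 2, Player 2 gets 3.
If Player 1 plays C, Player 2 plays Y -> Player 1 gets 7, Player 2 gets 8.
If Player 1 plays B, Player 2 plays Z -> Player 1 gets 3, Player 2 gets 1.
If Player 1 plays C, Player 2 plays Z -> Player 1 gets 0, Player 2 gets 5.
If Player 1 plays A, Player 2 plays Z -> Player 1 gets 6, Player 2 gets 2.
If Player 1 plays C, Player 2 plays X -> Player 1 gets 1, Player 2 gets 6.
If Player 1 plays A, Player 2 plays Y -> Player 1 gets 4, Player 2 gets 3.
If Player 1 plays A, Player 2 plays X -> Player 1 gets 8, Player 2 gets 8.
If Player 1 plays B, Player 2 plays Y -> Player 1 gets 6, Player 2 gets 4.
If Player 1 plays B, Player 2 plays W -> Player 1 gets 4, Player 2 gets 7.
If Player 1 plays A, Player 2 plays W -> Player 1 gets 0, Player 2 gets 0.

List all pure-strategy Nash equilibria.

(A, X), (B, W), (C, Y)

Mark each player's best response to every combination of opponents' strategies; a profile where every player is best-responding is a pure Nash equilibrium.
Player 1 against W: payoffs 0, 4, 2 → best response B.
Player 1 against X: payoffs 8, 2, 1 → best response A.
Player 1 against Y: payoffs 4, 6, 7 → best response C.
Player 1 against Z: payoffs 6, 3, 0 → best response A.
Player 2 against A: payoffs 0, 8, 3, 2 → best response X.
Player 2 against B: payoffs 7, 5, 4, 1 → best response W.
Player 2 against C: payoffs 3, 6, 8, 5 → best response Y.
Mutual best responses: (A, X); (B, W); (C, Y).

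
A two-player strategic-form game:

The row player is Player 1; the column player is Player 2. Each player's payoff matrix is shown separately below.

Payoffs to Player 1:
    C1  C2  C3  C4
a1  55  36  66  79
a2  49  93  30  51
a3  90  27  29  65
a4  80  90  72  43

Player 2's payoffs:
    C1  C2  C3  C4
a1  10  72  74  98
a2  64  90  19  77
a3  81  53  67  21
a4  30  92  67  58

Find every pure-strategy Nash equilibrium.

Pure-strategy Nash equilibria: (a1, C4) and (a2, C2) and (a3, C1)

Player 1 against C1: payoffs 55, 49, 90, 80 → best response a3.
Player 1 against C2: payoffs 36, 93, 27, 90 → best response a2.
Player 1 against C3: payoffs 66, 30, 29, 72 → best response a4.
Player 1 against C4: payoffs 79, 51, 65, 43 → best response a1.
Player 2 against a1: payoffs 10, 72, 74, 98 → best response C4.
Player 2 against a2: payoffs 64, 90, 19, 77 → best response C2.
Player 2 against a3: payoffs 81, 53, 67, 21 → best response C1.
Player 2 against a4: payoffs 30, 92, 67, 58 → best response C2.
Mutual best responses: (a1, C4); (a2, C2); (a3, C1).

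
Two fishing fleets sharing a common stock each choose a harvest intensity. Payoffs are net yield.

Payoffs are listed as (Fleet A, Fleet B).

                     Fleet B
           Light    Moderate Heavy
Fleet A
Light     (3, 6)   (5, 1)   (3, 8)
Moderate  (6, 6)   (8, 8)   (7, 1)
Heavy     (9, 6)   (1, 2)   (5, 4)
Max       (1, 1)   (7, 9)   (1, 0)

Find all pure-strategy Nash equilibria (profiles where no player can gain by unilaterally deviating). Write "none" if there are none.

The pure Nash equilibria are (Moderate, Moderate) and (Heavy, Light).

(Light, Light): Fleet A can switch to Moderate (3 → 6). Not NE.
(Light, Moderate): Fleet A can switch to Moderate (5 → 8). Not NE.
(Light, Heavy): Fleet A can switch to Moderate (3 → 7). Not NE.
(Moderate, Light): Fleet A can switch to Heavy (6 → 9). Not NE.
(Moderate, Moderate): Fleet A gets 8, best alternative 7; Fleet B gets 8, best alternative 6. No profitable deviation — NE.
(Moderate, Heavy): Fleet B can switch to Light (1 → 6). Not NE.
(Heavy, Light): Fleet A gets 9, best alternative 6; Fleet B gets 6, best alternative 4. No profitable deviation — NE.
(Heavy, Moderate): Fleet A can switch to Light (1 → 5). Not NE.
(Heavy, Heavy): Fleet A can switch to Moderate (5 → 7). Not NE.
(Max, Light): Fleet A can switch to Light (1 → 3). Not NE.
(The remaining 2 profiles each have a profitable deviation by the same check.)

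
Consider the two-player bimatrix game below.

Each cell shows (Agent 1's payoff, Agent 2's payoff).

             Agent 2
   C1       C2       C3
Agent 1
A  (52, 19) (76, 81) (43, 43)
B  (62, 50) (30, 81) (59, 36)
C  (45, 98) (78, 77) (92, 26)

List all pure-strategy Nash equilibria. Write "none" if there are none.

Agent 1 against C1: payoffs 52, 62, 45 → best response B.
Agent 1 against C2: payoffs 76, 30, 78 → best response C.
Agent 1 against C3: payoffs 43, 59, 92 → best response C.
Agent 2 against A: payoffs 19, 81, 43 → best response C2.
Agent 2 against B: payoffs 50, 81, 36 → best response C2.
Agent 2 against C: payoffs 98, 77, 26 → best response C1.
No profile is a mutual best response for all players.

No pure-strategy Nash equilibrium.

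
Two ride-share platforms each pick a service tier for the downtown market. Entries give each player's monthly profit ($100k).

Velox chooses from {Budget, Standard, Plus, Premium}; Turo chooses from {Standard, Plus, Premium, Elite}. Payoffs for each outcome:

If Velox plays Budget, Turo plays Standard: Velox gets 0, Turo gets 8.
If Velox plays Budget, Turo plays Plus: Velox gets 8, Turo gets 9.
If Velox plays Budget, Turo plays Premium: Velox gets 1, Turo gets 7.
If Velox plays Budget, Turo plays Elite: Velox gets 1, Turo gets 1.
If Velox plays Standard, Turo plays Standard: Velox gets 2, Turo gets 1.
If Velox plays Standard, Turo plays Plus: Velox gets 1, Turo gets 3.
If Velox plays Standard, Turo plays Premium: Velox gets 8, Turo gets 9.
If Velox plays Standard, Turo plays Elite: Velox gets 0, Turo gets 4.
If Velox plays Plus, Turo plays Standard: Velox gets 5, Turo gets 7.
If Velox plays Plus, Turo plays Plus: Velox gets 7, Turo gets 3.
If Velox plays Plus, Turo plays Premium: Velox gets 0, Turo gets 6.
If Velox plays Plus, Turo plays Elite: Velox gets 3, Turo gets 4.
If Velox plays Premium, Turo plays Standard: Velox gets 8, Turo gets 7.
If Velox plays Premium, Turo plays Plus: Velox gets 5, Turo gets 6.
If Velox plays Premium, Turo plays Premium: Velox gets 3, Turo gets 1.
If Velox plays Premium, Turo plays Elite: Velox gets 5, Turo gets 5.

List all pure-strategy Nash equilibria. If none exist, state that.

The pure Nash equilibria are (Budget, Plus), (Standard, Premium), (Premium, Standard).

Velox against Standard: payoffs 0, 2, 5, 8 → best response Premium.
Velox against Plus: payoffs 8, 1, 7, 5 → best response Budget.
Velox against Premium: payoffs 1, 8, 0, 3 → best response Standard.
Velox against Elite: payoffs 1, 0, 3, 5 → best response Premium.
Turo against Budget: payoffs 8, 9, 7, 1 → best response Plus.
Turo against Standard: payoffs 1, 3, 9, 4 → best response Premium.
Turo against Plus: payoffs 7, 3, 6, 4 → best response Standard.
Turo against Premium: payoffs 7, 6, 1, 5 → best response Standard.
Mutual best responses: (Budget, Plus); (Standard, Premium); (Premium, Standard).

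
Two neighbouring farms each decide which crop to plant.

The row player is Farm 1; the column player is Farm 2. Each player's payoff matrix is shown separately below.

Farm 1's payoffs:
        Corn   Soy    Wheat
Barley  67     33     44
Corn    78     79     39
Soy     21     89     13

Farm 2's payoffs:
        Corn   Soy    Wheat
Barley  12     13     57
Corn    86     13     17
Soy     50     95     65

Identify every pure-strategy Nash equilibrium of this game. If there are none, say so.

Pure-strategy Nash equilibria: (Barley, Wheat) and (Corn, Corn) and (Soy, Soy)

(Barley, Corn): Farm 1 can switch to Corn (67 → 78). Not NE.
(Barley, Soy): Farm 1 can switch to Corn (33 → 79). Not NE.
(Barley, Wheat): Farm 1 gets 44, best alternative 39; Farm 2 gets 57, best alternative 13. No profitable deviation — NE.
(Corn, Corn): Farm 1 gets 78, best alternative 67; Farm 2 gets 86, best alternative 17. No profitable deviation — NE.
(Corn, Soy): Farm 1 can switch to Soy (79 → 89). Not NE.
(Corn, Wheat): Farm 1 can switch to Barley (39 → 44). Not NE.
(Soy, Corn): Farm 1 can switch to Barley (21 → 67). Not NE.
(Soy, Soy): Farm 1 gets 89, best alternative 79; Farm 2 gets 95, best alternative 65. No profitable deviation — NE.
(Soy, Wheat): Farm 1 can switch to Barley (13 → 44). Not NE.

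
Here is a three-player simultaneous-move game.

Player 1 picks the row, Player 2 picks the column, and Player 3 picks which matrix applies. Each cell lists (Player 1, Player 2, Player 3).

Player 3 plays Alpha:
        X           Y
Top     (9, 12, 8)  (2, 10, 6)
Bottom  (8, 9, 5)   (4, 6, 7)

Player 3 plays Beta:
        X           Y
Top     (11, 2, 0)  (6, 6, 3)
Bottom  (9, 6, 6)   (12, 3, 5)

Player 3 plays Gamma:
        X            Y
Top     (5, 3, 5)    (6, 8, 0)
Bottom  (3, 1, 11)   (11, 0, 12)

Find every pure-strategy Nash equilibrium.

Pure NE: (Top, X, Alpha)

Player 1 against (X, Alpha): payoffs 9, 8 → best response Top.
Player 1 against (X, Beta): payoffs 11, 9 → best response Top.
Player 1 against (X, Gamma): payoffs 5, 3 → best response Top.
Player 1 against (Y, Alpha): payoffs 2, 4 → best response Bottom.
Player 1 against (Y, Beta): payoffs 6, 12 → best response Bottom.
Player 1 against (Y, Gamma): payoffs 6, 11 → best response Bottom.
Player 2 against (Top, Alpha): payoffs 12, 10 → best response X.
Player 2 against (Top, Beta): payoffs 2, 6 → best response Y.
Player 2 against (Top, Gamma): payoffs 3, 8 → best response Y.
Player 2 against (Bottom, Alpha): payoffs 9, 6 → best response X.
Player 2 against (Bottom, Beta): payoffs 6, 3 → best response X.
Player 2 against (Bottom, Gamma): payoffs 1, 0 → best response X.
Player 3 against (Top, X): payoffs 8, 0, 5 → best response Alpha.
Player 3 against (Top, Y): payoffs 6, 3, 0 → best response Alpha.
Player 3 against (Bottom, X): payoffs 5, 6, 11 → best response Gamma.
Player 3 against (Bottom, Y): payoffs 7, 5, 12 → best response Gamma.
Mutual best responses: (Top, X, Alpha).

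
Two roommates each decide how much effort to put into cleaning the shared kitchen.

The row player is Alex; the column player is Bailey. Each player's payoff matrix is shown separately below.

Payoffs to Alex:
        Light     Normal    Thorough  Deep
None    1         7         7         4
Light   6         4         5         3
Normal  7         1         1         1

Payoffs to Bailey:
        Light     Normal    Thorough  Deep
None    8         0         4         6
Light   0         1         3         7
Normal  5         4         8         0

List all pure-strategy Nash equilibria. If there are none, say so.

(None, Light): Alex can switch to Light (1 → 6). Not NE.
(None, Normal): Bailey can switch to Light (0 → 8). Not NE.
(None, Thorough): Bailey can switch to Light (4 → 8). Not NE.
(None, Deep): Bailey can switch to Light (6 → 8). Not NE.
(Light, Light): Alex can switch to Normal (6 → 7). Not NE.
(Light, Normal): Alex can switch to None (4 → 7). Not NE.
(Light, Thorough): Alex can switch to None (5 → 7). Not NE.
(Light, Deep): Alex can switch to None (3 → 4). Not NE.
(The remaining 4 profiles each have a profitable deviation by the same check.)

none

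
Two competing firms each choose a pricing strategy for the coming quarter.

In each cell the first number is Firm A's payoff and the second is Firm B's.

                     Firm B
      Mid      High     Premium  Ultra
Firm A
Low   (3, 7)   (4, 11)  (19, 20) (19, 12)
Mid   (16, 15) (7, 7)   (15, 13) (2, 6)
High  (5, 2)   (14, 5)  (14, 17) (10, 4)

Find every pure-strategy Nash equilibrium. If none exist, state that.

Firm A against Mid: payoffs 3, 16, 5 → best response Mid.
Firm A against High: payoffs 4, 7, 14 → best response High.
Firm A against Premium: payoffs 19, 15, 14 → best response Low.
Firm A against Ultra: payoffs 19, 2, 10 → best response Low.
Firm B against Low: payoffs 7, 11, 20, 12 → best response Premium.
Firm B against Mid: payoffs 15, 7, 13, 6 → best response Mid.
Firm B against High: payoffs 2, 5, 17, 4 → best response Premium.
Mutual best responses: (Low, Premium); (Mid, Mid).

(Low, Premium), (Mid, Mid)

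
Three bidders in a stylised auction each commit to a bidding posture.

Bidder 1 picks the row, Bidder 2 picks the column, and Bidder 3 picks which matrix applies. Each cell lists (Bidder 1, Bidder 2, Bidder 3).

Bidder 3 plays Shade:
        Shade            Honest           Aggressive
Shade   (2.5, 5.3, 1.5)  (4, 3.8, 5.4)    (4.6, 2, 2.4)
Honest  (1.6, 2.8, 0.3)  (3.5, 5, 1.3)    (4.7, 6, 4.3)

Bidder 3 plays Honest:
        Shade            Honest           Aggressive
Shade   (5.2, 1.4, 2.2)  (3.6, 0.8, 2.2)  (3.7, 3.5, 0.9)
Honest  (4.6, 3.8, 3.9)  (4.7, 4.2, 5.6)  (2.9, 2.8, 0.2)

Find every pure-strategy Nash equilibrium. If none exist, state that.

Pure-strategy Nash equilibria: (Honest, Honest, Honest) and (Honest, Aggressive, Shade)

Bidder 1 against (Shade, Shade): payoffs 2.5, 1.6 → best response Shade.
Bidder 1 against (Shade, Honest): payoffs 5.2, 4.6 → best response Shade.
Bidder 1 against (Honest, Shade): payoffs 4, 3.5 → best response Shade.
Bidder 1 against (Honest, Honest): payoffs 3.6, 4.7 → best response Honest.
Bidder 1 against (Aggressive, Shade): payoffs 4.6, 4.7 → best response Honest.
Bidder 1 against (Aggressive, Honest): payoffs 3.7, 2.9 → best response Shade.
Bidder 2 against (Shade, Shade): payoffs 5.3, 3.8, 2 → best response Shade.
Bidder 2 against (Shade, Honest): payoffs 1.4, 0.8, 3.5 → best response Aggressive.
Bidder 2 against (Honest, Shade): payoffs 2.8, 5, 6 → best response Aggressive.
Bidder 2 against (Honest, Honest): payoffs 3.8, 4.2, 2.8 → best response Honest.
Bidder 3 against (Shade, Shade): payoffs 1.5, 2.2 → best response Honest.
Bidder 3 against (Shade, Honest): payoffs 5.4, 2.2 → best response Shade.
Bidder 3 against (Shade, Aggressive): payoffs 2.4, 0.9 → best response Shade.
Bidder 3 against (Honest, Shade): payoffs 0.3, 3.9 → best response Honest.
Bidder 3 against (Honest, Honest): payoffs 1.3, 5.6 → best response Honest.
Bidder 3 against (Honest, Aggressive): payoffs 4.3, 0.2 → best response Shade.
Mutual best responses: (Honest, Honest, Honest); (Honest, Aggressive, Shade).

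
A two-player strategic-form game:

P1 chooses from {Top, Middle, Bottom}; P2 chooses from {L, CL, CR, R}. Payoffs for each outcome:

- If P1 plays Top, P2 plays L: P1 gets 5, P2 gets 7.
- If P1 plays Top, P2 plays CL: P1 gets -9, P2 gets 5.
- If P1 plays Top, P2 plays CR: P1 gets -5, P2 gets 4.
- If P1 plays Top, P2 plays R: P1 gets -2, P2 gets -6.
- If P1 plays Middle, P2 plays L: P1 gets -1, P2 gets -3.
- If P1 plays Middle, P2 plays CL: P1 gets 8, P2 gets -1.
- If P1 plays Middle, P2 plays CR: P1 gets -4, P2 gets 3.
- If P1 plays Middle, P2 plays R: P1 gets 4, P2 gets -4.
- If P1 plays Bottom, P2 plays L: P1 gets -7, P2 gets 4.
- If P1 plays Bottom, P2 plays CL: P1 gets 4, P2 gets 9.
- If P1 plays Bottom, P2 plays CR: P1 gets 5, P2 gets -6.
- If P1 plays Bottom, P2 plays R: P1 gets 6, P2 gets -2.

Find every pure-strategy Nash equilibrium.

Check each profile: it is a Nash equilibrium iff no player can strictly gain by switching unilaterally.
(Top, L): P1 gets 5, best alternative -1; P2 gets 7, best alternative 5. No profitable deviation — NE.
(Top, CL): P1 can switch to Middle (-9 → 8). Not NE.
(Top, CR): P1 can switch to Middle (-5 → -4). Not NE.
(Top, R): P1 can switch to Middle (-2 → 4). Not NE.
(Middle, L): P1 can switch to Top (-1 → 5). Not NE.
(Middle, CL): P2 can switch to CR (-1 → 3). Not NE.
(Middle, CR): P1 can switch to Bottom (-4 → 5). Not NE.
(Middle, R): P1 can switch to Bottom (4 → 6). Not NE.
(Bottom, L): P1 can switch to Top (-7 → 5). Not NE.
(The remaining 3 profiles each have a profitable deviation by the same check.)

Pure NE: (Top, L)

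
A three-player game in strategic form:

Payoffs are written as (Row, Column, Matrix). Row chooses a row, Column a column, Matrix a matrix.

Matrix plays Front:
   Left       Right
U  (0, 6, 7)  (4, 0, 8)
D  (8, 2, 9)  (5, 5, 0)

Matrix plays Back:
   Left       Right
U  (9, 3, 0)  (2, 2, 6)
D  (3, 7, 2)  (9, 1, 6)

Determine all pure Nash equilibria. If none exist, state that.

Row against (Left, Front): payoffs 0, 8 → best response D.
Row against (Left, Back): payoffs 9, 3 → best response U.
Row against (Right, Front): payoffs 4, 5 → best response D.
Row against (Right, Back): payoffs 2, 9 → best response D.
Column against (U, Front): payoffs 6, 0 → best response Left.
Column against (U, Back): payoffs 3, 2 → best response Left.
Column against (D, Front): payoffs 2, 5 → best response Right.
Column against (D, Back): payoffs 7, 1 → best response Left.
Matrix against (U, Left): payoffs 7, 0 → best response Front.
Matrix against (U, Right): payoffs 8, 6 → best response Front.
Matrix against (D, Left): payoffs 9, 2 → best response Front.
Matrix against (D, Right): payoffs 0, 6 → best response Back.
No profile is a mutual best response for all players.

This game has no pure Nash equilibrium.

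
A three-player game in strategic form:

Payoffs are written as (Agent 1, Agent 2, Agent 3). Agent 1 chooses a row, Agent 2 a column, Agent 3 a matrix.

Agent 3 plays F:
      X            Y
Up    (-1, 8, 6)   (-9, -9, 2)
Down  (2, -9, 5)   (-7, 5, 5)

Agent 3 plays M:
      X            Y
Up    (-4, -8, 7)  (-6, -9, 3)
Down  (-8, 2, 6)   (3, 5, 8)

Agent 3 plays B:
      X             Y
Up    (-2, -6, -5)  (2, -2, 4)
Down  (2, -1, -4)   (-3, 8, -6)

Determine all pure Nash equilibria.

Agent 1 against (X, F): payoffs -1, 2 → best response Down.
Agent 1 against (X, M): payoffs -4, -8 → best response Up.
Agent 1 against (X, B): payoffs -2, 2 → best response Down.
Agent 1 against (Y, F): payoffs -9, -7 → best response Down.
Agent 1 against (Y, M): payoffs -6, 3 → best response Down.
Agent 1 against (Y, B): payoffs 2, -3 → best response Up.
Agent 2 against (Up, F): payoffs 8, -9 → best response X.
Agent 2 against (Up, M): payoffs -8, -9 → best response X.
Agent 2 against (Up, B): payoffs -6, -2 → best response Y.
Agent 2 against (Down, F): payoffs -9, 5 → best response Y.
Agent 2 against (Down, M): payoffs 2, 5 → best response Y.
Agent 2 against (Down, B): payoffs -1, 8 → best response Y.
Agent 3 against (Up, X): payoffs 6, 7, -5 → best response M.
Agent 3 against (Up, Y): payoffs 2, 3, 4 → best response B.
Agent 3 against (Down, X): payoffs 5, 6, -4 → best response M.
Agent 3 against (Down, Y): payoffs 5, 8, -6 → best response M.
Mutual best responses: (Up, X, M); (Up, Y, B); (Down, Y, M).

Pure-strategy Nash equilibria: (Up, X, M) and (Up, Y, B) and (Down, Y, M)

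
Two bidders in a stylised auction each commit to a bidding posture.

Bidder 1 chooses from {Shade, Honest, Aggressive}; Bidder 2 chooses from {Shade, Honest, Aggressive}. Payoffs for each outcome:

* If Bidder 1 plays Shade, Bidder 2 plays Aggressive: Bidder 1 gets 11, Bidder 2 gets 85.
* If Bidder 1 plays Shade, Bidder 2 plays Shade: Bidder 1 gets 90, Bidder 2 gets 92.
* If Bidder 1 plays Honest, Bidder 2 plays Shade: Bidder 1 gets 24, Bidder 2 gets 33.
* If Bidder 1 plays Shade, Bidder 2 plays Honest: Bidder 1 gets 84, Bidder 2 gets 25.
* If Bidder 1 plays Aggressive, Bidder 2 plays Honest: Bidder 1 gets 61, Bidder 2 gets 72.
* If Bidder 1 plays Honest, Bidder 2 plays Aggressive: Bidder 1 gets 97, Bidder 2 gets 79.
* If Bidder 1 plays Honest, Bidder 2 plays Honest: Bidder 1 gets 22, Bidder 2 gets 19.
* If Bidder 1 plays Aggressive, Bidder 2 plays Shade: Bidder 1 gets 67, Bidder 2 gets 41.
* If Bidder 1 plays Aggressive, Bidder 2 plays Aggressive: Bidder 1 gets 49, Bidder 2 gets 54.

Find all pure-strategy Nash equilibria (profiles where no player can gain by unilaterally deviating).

Bidder 1 against Shade: payoffs 90, 24, 67 → best response Shade.
Bidder 1 against Honest: payoffs 84, 22, 61 → best response Shade.
Bidder 1 against Aggressive: payoffs 11, 97, 49 → best response Honest.
Bidder 2 against Shade: payoffs 92, 25, 85 → best response Shade.
Bidder 2 against Honest: payoffs 33, 19, 79 → best response Aggressive.
Bidder 2 against Aggressive: payoffs 41, 72, 54 → best response Honest.
Mutual best responses: (Shade, Shade); (Honest, Aggressive).

Pure-strategy Nash equilibria: (Shade, Shade) and (Honest, Aggressive)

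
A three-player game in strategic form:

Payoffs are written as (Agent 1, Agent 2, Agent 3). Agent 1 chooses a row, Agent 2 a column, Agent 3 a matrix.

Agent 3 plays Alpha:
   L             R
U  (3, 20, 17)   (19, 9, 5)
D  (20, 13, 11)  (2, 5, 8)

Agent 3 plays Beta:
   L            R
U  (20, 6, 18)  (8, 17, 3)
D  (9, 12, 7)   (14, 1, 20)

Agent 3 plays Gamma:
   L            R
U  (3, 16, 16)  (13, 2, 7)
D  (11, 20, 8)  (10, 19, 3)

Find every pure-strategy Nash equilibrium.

For each player, find the best response to each opponent profile; mutual best responses are the pure NE.
Agent 1 against (L, Alpha): payoffs 3, 20 → best response D.
Agent 1 against (L, Beta): payoffs 20, 9 → best response U.
Agent 1 against (L, Gamma): payoffs 3, 11 → best response D.
Agent 1 against (R, Alpha): payoffs 19, 2 → best response U.
Agent 1 against (R, Beta): payoffs 8, 14 → best response D.
Agent 1 against (R, Gamma): payoffs 13, 10 → best response U.
Agent 2 against (U, Alpha): payoffs 20, 9 → best response L.
Agent 2 against (U, Beta): payoffs 6, 17 → best response R.
Agent 2 against (U, Gamma): payoffs 16, 2 → best response L.
Agent 2 against (D, Alpha): payoffs 13, 5 → best response L.
Agent 2 against (D, Beta): payoffs 12, 1 → best response L.
Agent 2 against (D, Gamma): payoffs 20, 19 → best response L.
Agent 3 against (U, L): payoffs 17, 18, 16 → best response Beta.
Agent 3 against (U, R): payoffs 5, 3, 7 → best response Gamma.
Agent 3 against (D, L): payoffs 11, 7, 8 → best response Alpha.
Agent 3 against (D, R): payoffs 8, 20, 3 → best response Beta.
Mutual best responses: (D, L, Alpha).

(D, L, Alpha)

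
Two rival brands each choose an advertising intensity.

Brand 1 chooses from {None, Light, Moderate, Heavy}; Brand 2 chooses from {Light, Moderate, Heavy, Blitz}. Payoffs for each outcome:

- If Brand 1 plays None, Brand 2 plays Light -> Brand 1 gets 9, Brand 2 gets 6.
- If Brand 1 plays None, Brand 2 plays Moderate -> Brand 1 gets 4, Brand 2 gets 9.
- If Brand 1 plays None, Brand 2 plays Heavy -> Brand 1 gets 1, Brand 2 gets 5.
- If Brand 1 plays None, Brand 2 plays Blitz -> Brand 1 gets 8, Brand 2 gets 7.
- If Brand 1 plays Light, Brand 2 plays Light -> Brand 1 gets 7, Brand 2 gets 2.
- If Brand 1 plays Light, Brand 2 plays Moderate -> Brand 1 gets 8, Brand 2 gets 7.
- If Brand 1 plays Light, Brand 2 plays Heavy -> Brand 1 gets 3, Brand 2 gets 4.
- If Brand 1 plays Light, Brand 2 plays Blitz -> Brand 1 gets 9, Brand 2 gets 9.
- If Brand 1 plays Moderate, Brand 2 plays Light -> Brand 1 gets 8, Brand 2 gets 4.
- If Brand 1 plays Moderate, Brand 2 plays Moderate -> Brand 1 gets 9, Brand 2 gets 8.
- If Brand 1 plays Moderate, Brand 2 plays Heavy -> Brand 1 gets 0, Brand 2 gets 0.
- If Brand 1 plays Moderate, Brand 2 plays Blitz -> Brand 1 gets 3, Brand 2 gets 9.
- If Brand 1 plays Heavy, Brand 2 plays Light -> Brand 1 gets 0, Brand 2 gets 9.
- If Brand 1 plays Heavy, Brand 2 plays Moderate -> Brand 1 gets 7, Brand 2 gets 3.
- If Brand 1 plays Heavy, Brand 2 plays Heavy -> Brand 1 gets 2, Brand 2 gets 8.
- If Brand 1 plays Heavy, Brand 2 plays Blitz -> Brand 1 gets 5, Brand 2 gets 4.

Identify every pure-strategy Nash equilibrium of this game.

Brand 1 against Light: payoffs 9, 7, 8, 0 → best response None.
Brand 1 against Moderate: payoffs 4, 8, 9, 7 → best response Moderate.
Brand 1 against Heavy: payoffs 1, 3, 0, 2 → best response Light.
Brand 1 against Blitz: payoffs 8, 9, 3, 5 → best response Light.
Brand 2 against None: payoffs 6, 9, 5, 7 → best response Moderate.
Brand 2 against Light: payoffs 2, 7, 4, 9 → best response Blitz.
Brand 2 against Moderate: payoffs 4, 8, 0, 9 → best response Blitz.
Brand 2 against Heavy: payoffs 9, 3, 8, 4 → best response Light.
Mutual best responses: (Light, Blitz).

The unique pure-strategy Nash equilibrium is (Light, Blitz).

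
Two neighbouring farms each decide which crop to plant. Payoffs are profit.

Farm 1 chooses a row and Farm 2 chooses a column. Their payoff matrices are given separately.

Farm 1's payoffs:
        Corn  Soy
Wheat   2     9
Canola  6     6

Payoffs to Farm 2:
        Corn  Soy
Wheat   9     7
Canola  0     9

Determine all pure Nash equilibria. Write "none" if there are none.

(Wheat, Corn): Farm 1 can switch to Canola (2 → 6). Not NE.
(Wheat, Soy): Farm 2 can switch to Corn (7 → 9). Not NE.
(Canola, Corn): Farm 2 can switch to Soy (0 → 9). Not NE.
(Canola, Soy): Farm 1 can switch to Wheat (6 → 9). Not NE.

There is no pure-strategy Nash equilibrium.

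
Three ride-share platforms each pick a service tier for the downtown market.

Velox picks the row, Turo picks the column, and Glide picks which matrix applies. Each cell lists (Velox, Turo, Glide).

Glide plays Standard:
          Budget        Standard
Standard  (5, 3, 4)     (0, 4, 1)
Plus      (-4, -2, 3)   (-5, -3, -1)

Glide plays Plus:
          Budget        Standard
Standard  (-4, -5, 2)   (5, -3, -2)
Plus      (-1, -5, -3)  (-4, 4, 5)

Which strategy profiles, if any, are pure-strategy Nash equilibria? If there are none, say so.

Velox against (Budget, Standard): payoffs 5, -4 → best response Standard.
Velox against (Budget, Plus): payoffs -4, -1 → best response Plus.
Velox against (Standard, Standard): payoffs 0, -5 → best response Standard.
Velox against (Standard, Plus): payoffs 5, -4 → best response Standard.
Turo against (Standard, Standard): payoffs 3, 4 → best response Standard.
Turo against (Standard, Plus): payoffs -5, -3 → best response Standard.
Turo against (Plus, Standard): payoffs -2, -3 → best response Budget.
Turo against (Plus, Plus): payoffs -5, 4 → best response Standard.
Glide against (Standard, Budget): payoffs 4, 2 → best response Standard.
Glide against (Standard, Standard): payoffs 1, -2 → best response Standard.
Glide against (Plus, Budget): payoffs 3, -3 → best response Standard.
Glide against (Plus, Standard): payoffs -1, 5 → best response Plus.
Mutual best responses: (Standard, Standard, Standard).

Pure NE: (Standard, Standard, Standard)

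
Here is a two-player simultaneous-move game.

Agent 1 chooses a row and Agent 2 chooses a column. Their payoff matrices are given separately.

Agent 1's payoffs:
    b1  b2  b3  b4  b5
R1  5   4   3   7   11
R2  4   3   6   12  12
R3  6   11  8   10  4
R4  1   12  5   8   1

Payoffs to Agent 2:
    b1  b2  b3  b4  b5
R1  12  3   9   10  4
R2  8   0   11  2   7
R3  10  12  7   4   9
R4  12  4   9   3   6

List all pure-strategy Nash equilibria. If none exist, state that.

For each strategy profile, look for a profitable unilateral deviation.
(R1, b1): Agent 1 can switch to R3 (5 → 6). Not NE.
(R1, b2): Agent 1 can switch to R3 (4 → 11). Not NE.
(R1, b3): Agent 1 can switch to R2 (3 → 6). Not NE.
(R1, b4): Agent 1 can switch to R2 (7 → 12). Not NE.
(R1, b5): Agent 1 can switch to R2 (11 → 12). Not NE.
(R2, b1): Agent 1 can switch to R1 (4 → 5). Not NE.
(The remaining 14 profiles each have a profitable deviation by the same check.)

There is no pure-strategy Nash equilibrium.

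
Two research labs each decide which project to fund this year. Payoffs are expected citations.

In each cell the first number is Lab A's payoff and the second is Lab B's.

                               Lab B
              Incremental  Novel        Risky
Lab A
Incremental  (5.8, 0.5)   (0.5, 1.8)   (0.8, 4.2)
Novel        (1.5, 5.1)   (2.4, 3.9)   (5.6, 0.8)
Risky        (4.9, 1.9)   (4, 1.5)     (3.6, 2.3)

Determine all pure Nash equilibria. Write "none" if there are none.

Mark each player's best response to every combination of opponents' strategies; a profile where every player is best-responding is a pure Nash equilibrium.
Lab A against Incremental: payoffs 5.8, 1.5, 4.9 → best response Incremental.
Lab A against Novel: payoffs 0.5, 2.4, 4 → best response Risky.
Lab A against Risky: payoffs 0.8, 5.6, 3.6 → best response Novel.
Lab B against Incremental: payoffs 0.5, 1.8, 4.2 → best response Risky.
Lab B against Novel: payoffs 5.1, 3.9, 0.8 → best response Incremental.
Lab B against Risky: payoffs 1.9, 1.5, 2.3 → best response Risky.
No profile is a mutual best response for all players.

none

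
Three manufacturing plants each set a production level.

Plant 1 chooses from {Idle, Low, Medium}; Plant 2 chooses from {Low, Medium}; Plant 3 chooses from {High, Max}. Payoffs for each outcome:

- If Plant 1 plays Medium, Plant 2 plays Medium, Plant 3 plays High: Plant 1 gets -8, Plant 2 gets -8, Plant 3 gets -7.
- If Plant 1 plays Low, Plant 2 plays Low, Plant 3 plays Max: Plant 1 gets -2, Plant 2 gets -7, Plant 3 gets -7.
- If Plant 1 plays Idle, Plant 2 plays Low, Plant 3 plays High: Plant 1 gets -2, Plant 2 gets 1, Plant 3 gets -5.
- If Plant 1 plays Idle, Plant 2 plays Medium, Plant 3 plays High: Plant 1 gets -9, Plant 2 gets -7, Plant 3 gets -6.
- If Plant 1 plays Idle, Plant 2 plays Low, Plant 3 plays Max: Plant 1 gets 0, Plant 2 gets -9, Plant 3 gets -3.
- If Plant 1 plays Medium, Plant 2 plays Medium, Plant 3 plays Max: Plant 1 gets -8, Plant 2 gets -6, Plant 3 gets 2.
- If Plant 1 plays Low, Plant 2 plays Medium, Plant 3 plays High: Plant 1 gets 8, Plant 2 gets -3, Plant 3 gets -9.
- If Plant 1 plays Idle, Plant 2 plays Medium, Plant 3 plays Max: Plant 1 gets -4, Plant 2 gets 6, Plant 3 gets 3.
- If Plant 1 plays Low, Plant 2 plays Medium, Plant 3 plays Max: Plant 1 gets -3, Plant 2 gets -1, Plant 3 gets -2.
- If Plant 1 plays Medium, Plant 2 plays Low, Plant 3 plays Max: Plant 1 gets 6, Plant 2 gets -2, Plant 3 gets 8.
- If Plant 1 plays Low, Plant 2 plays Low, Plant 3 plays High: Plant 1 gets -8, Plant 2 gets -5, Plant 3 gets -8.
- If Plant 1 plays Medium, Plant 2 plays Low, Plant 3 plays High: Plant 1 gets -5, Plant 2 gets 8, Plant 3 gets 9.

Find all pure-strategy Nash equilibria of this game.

(Idle, Low, High): Plant 3 can switch to Max (-5 → -3). Not NE.
(Idle, Low, Max): Plant 1 can switch to Medium (0 → 6). Not NE.
(Idle, Medium, High): Plant 1 can switch to Low (-9 → 8). Not NE.
(Idle, Medium, Max): Plant 1 can switch to Low (-4 → -3). Not NE.
(Low, Low, High): Plant 1 can switch to Idle (-8 → -2). Not NE.
(Low, Low, Max): Plant 1 can switch to Idle (-2 → 0). Not NE.
(Low, Medium, Max): Plant 1 gets -3, best alternative -4; Plant 2 gets -1, best alternative -7; Plant 3 gets -2, best alternative -9. No profitable deviation — NE.
(The remaining 5 profiles each have a profitable deviation by the same check.)

Pure NE: (Low, Medium, Max)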